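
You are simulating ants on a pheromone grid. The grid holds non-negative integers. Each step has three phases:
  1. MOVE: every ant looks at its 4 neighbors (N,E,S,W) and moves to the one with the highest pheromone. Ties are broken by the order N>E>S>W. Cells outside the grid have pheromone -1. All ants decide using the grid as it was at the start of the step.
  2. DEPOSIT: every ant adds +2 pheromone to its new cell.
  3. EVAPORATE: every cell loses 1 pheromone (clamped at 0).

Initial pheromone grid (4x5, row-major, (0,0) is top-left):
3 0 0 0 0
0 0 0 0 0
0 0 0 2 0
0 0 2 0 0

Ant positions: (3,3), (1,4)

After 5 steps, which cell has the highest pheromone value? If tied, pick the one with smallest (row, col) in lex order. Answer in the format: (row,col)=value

Answer: (2,3)=5

Derivation:
Step 1: ant0:(3,3)->N->(2,3) | ant1:(1,4)->N->(0,4)
  grid max=3 at (2,3)
Step 2: ant0:(2,3)->N->(1,3) | ant1:(0,4)->S->(1,4)
  grid max=2 at (2,3)
Step 3: ant0:(1,3)->S->(2,3) | ant1:(1,4)->W->(1,3)
  grid max=3 at (2,3)
Step 4: ant0:(2,3)->N->(1,3) | ant1:(1,3)->S->(2,3)
  grid max=4 at (2,3)
Step 5: ant0:(1,3)->S->(2,3) | ant1:(2,3)->N->(1,3)
  grid max=5 at (2,3)
Final grid:
  0 0 0 0 0
  0 0 0 4 0
  0 0 0 5 0
  0 0 0 0 0
Max pheromone 5 at (2,3)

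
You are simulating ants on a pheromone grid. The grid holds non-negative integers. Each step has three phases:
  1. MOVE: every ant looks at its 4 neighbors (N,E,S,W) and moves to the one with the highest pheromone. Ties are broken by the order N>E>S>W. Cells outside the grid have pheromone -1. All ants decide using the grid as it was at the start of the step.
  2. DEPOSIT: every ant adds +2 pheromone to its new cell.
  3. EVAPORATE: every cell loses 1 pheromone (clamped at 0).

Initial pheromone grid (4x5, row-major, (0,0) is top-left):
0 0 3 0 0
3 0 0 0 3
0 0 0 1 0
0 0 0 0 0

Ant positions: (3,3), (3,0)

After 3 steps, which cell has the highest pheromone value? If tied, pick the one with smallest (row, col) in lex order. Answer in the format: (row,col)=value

Step 1: ant0:(3,3)->N->(2,3) | ant1:(3,0)->N->(2,0)
  grid max=2 at (0,2)
Step 2: ant0:(2,3)->N->(1,3) | ant1:(2,0)->N->(1,0)
  grid max=3 at (1,0)
Step 3: ant0:(1,3)->E->(1,4) | ant1:(1,0)->N->(0,0)
  grid max=2 at (1,0)
Final grid:
  1 0 0 0 0
  2 0 0 0 2
  0 0 0 0 0
  0 0 0 0 0
Max pheromone 2 at (1,0)

Answer: (1,0)=2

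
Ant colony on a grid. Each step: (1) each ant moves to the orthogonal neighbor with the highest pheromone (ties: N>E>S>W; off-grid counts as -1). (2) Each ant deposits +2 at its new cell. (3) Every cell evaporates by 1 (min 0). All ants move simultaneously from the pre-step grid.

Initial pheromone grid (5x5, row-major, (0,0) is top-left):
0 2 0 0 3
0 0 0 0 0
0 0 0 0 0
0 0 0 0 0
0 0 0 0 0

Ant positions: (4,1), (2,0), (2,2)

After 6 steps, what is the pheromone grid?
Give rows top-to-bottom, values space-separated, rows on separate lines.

After step 1: ants at (3,1),(1,0),(1,2)
  0 1 0 0 2
  1 0 1 0 0
  0 0 0 0 0
  0 1 0 0 0
  0 0 0 0 0
After step 2: ants at (2,1),(0,0),(0,2)
  1 0 1 0 1
  0 0 0 0 0
  0 1 0 0 0
  0 0 0 0 0
  0 0 0 0 0
After step 3: ants at (1,1),(0,1),(0,3)
  0 1 0 1 0
  0 1 0 0 0
  0 0 0 0 0
  0 0 0 0 0
  0 0 0 0 0
After step 4: ants at (0,1),(1,1),(0,4)
  0 2 0 0 1
  0 2 0 0 0
  0 0 0 0 0
  0 0 0 0 0
  0 0 0 0 0
After step 5: ants at (1,1),(0,1),(1,4)
  0 3 0 0 0
  0 3 0 0 1
  0 0 0 0 0
  0 0 0 0 0
  0 0 0 0 0
After step 6: ants at (0,1),(1,1),(0,4)
  0 4 0 0 1
  0 4 0 0 0
  0 0 0 0 0
  0 0 0 0 0
  0 0 0 0 0

0 4 0 0 1
0 4 0 0 0
0 0 0 0 0
0 0 0 0 0
0 0 0 0 0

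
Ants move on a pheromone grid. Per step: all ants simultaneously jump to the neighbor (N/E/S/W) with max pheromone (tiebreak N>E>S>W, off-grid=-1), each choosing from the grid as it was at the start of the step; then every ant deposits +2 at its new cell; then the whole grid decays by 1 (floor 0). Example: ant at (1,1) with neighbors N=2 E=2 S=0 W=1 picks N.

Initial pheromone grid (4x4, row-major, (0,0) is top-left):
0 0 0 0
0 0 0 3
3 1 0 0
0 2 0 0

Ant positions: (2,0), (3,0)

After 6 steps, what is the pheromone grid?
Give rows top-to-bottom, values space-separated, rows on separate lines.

After step 1: ants at (2,1),(2,0)
  0 0 0 0
  0 0 0 2
  4 2 0 0
  0 1 0 0
After step 2: ants at (2,0),(2,1)
  0 0 0 0
  0 0 0 1
  5 3 0 0
  0 0 0 0
After step 3: ants at (2,1),(2,0)
  0 0 0 0
  0 0 0 0
  6 4 0 0
  0 0 0 0
After step 4: ants at (2,0),(2,1)
  0 0 0 0
  0 0 0 0
  7 5 0 0
  0 0 0 0
After step 5: ants at (2,1),(2,0)
  0 0 0 0
  0 0 0 0
  8 6 0 0
  0 0 0 0
After step 6: ants at (2,0),(2,1)
  0 0 0 0
  0 0 0 0
  9 7 0 0
  0 0 0 0

0 0 0 0
0 0 0 0
9 7 0 0
0 0 0 0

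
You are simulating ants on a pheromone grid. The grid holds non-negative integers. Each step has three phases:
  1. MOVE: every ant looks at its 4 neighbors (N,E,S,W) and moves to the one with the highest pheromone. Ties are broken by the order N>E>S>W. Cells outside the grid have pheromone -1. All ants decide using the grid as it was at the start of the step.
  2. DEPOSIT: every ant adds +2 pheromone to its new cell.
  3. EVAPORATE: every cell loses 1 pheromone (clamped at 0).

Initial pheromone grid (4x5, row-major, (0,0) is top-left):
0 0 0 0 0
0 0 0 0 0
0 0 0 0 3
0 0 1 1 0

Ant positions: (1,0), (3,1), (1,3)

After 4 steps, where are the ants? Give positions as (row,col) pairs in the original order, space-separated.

Step 1: ant0:(1,0)->N->(0,0) | ant1:(3,1)->E->(3,2) | ant2:(1,3)->N->(0,3)
  grid max=2 at (2,4)
Step 2: ant0:(0,0)->E->(0,1) | ant1:(3,2)->N->(2,2) | ant2:(0,3)->E->(0,4)
  grid max=1 at (0,1)
Step 3: ant0:(0,1)->E->(0,2) | ant1:(2,2)->S->(3,2) | ant2:(0,4)->S->(1,4)
  grid max=2 at (3,2)
Step 4: ant0:(0,2)->E->(0,3) | ant1:(3,2)->N->(2,2) | ant2:(1,4)->N->(0,4)
  grid max=1 at (0,3)

(0,3) (2,2) (0,4)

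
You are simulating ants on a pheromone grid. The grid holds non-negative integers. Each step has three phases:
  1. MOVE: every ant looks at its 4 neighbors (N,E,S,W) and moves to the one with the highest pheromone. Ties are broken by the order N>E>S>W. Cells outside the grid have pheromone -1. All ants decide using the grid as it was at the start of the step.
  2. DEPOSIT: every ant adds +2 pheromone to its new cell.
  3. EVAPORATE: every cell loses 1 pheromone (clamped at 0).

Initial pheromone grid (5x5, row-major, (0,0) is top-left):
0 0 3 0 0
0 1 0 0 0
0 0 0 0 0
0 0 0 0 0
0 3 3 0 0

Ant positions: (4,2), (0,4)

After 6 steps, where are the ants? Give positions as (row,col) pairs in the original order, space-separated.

Step 1: ant0:(4,2)->W->(4,1) | ant1:(0,4)->S->(1,4)
  grid max=4 at (4,1)
Step 2: ant0:(4,1)->E->(4,2) | ant1:(1,4)->N->(0,4)
  grid max=3 at (4,1)
Step 3: ant0:(4,2)->W->(4,1) | ant1:(0,4)->S->(1,4)
  grid max=4 at (4,1)
Step 4: ant0:(4,1)->E->(4,2) | ant1:(1,4)->N->(0,4)
  grid max=3 at (4,1)
Step 5: ant0:(4,2)->W->(4,1) | ant1:(0,4)->S->(1,4)
  grid max=4 at (4,1)
Step 6: ant0:(4,1)->E->(4,2) | ant1:(1,4)->N->(0,4)
  grid max=3 at (4,1)

(4,2) (0,4)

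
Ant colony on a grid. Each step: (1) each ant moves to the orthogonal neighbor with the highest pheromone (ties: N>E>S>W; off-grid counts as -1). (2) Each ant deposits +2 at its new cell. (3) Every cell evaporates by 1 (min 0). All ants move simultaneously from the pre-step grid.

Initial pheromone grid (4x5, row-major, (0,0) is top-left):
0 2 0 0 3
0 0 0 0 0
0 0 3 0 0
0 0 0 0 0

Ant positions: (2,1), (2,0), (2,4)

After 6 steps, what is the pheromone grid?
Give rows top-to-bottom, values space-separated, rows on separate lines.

After step 1: ants at (2,2),(1,0),(1,4)
  0 1 0 0 2
  1 0 0 0 1
  0 0 4 0 0
  0 0 0 0 0
After step 2: ants at (1,2),(0,0),(0,4)
  1 0 0 0 3
  0 0 1 0 0
  0 0 3 0 0
  0 0 0 0 0
After step 3: ants at (2,2),(0,1),(1,4)
  0 1 0 0 2
  0 0 0 0 1
  0 0 4 0 0
  0 0 0 0 0
After step 4: ants at (1,2),(0,2),(0,4)
  0 0 1 0 3
  0 0 1 0 0
  0 0 3 0 0
  0 0 0 0 0
After step 5: ants at (2,2),(1,2),(1,4)
  0 0 0 0 2
  0 0 2 0 1
  0 0 4 0 0
  0 0 0 0 0
After step 6: ants at (1,2),(2,2),(0,4)
  0 0 0 0 3
  0 0 3 0 0
  0 0 5 0 0
  0 0 0 0 0

0 0 0 0 3
0 0 3 0 0
0 0 5 0 0
0 0 0 0 0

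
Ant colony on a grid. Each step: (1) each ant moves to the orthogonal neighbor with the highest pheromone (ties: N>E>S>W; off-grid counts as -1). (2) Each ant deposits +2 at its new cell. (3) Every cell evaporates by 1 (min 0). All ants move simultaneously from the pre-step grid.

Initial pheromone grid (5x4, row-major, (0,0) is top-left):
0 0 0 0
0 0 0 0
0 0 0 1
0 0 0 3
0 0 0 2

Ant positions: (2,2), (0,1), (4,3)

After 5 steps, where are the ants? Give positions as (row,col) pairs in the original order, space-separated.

Step 1: ant0:(2,2)->E->(2,3) | ant1:(0,1)->E->(0,2) | ant2:(4,3)->N->(3,3)
  grid max=4 at (3,3)
Step 2: ant0:(2,3)->S->(3,3) | ant1:(0,2)->E->(0,3) | ant2:(3,3)->N->(2,3)
  grid max=5 at (3,3)
Step 3: ant0:(3,3)->N->(2,3) | ant1:(0,3)->S->(1,3) | ant2:(2,3)->S->(3,3)
  grid max=6 at (3,3)
Step 4: ant0:(2,3)->S->(3,3) | ant1:(1,3)->S->(2,3) | ant2:(3,3)->N->(2,3)
  grid max=7 at (2,3)
Step 5: ant0:(3,3)->N->(2,3) | ant1:(2,3)->S->(3,3) | ant2:(2,3)->S->(3,3)
  grid max=10 at (3,3)

(2,3) (3,3) (3,3)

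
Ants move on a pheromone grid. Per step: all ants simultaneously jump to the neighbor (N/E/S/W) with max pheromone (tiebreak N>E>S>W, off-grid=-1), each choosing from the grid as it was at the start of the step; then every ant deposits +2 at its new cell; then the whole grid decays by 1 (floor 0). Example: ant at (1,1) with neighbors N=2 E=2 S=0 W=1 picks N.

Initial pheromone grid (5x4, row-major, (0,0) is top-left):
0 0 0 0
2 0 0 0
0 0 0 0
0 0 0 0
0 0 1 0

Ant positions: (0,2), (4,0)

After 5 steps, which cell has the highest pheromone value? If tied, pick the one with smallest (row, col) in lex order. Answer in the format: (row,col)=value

Step 1: ant0:(0,2)->E->(0,3) | ant1:(4,0)->N->(3,0)
  grid max=1 at (0,3)
Step 2: ant0:(0,3)->S->(1,3) | ant1:(3,0)->N->(2,0)
  grid max=1 at (1,3)
Step 3: ant0:(1,3)->N->(0,3) | ant1:(2,0)->N->(1,0)
  grid max=1 at (0,3)
Step 4: ant0:(0,3)->S->(1,3) | ant1:(1,0)->N->(0,0)
  grid max=1 at (0,0)
Step 5: ant0:(1,3)->N->(0,3) | ant1:(0,0)->E->(0,1)
  grid max=1 at (0,1)
Final grid:
  0 1 0 1
  0 0 0 0
  0 0 0 0
  0 0 0 0
  0 0 0 0
Max pheromone 1 at (0,1)

Answer: (0,1)=1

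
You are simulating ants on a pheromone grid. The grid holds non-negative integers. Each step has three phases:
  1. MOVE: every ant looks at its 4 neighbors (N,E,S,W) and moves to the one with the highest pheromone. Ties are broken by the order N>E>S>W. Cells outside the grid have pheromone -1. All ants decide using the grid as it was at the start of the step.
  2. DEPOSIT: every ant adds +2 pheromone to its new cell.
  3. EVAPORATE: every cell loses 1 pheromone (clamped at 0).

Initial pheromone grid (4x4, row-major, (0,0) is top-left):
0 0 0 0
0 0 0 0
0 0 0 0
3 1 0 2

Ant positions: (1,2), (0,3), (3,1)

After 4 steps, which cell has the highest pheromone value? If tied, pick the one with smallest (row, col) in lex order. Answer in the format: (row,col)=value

Answer: (0,3)=5

Derivation:
Step 1: ant0:(1,2)->N->(0,2) | ant1:(0,3)->S->(1,3) | ant2:(3,1)->W->(3,0)
  grid max=4 at (3,0)
Step 2: ant0:(0,2)->E->(0,3) | ant1:(1,3)->N->(0,3) | ant2:(3,0)->N->(2,0)
  grid max=3 at (0,3)
Step 3: ant0:(0,3)->S->(1,3) | ant1:(0,3)->S->(1,3) | ant2:(2,0)->S->(3,0)
  grid max=4 at (3,0)
Step 4: ant0:(1,3)->N->(0,3) | ant1:(1,3)->N->(0,3) | ant2:(3,0)->N->(2,0)
  grid max=5 at (0,3)
Final grid:
  0 0 0 5
  0 0 0 2
  1 0 0 0
  3 0 0 0
Max pheromone 5 at (0,3)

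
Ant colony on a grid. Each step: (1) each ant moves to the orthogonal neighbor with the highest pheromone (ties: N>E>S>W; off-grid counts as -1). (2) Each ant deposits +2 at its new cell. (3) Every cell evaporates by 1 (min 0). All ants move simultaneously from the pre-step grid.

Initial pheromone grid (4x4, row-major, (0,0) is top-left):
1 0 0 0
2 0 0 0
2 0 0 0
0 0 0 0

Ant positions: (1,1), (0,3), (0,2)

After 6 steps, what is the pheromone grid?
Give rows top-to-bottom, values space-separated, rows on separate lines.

After step 1: ants at (1,0),(1,3),(0,3)
  0 0 0 1
  3 0 0 1
  1 0 0 0
  0 0 0 0
After step 2: ants at (2,0),(0,3),(1,3)
  0 0 0 2
  2 0 0 2
  2 0 0 0
  0 0 0 0
After step 3: ants at (1,0),(1,3),(0,3)
  0 0 0 3
  3 0 0 3
  1 0 0 0
  0 0 0 0
After step 4: ants at (2,0),(0,3),(1,3)
  0 0 0 4
  2 0 0 4
  2 0 0 0
  0 0 0 0
After step 5: ants at (1,0),(1,3),(0,3)
  0 0 0 5
  3 0 0 5
  1 0 0 0
  0 0 0 0
After step 6: ants at (2,0),(0,3),(1,3)
  0 0 0 6
  2 0 0 6
  2 0 0 0
  0 0 0 0

0 0 0 6
2 0 0 6
2 0 0 0
0 0 0 0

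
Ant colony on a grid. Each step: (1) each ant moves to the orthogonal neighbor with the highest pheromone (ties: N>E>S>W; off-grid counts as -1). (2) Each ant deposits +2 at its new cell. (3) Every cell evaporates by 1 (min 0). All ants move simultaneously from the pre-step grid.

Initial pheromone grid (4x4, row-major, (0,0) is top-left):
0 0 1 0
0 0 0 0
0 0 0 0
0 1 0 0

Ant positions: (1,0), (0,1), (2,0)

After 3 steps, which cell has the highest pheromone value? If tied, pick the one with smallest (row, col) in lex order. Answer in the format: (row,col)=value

Step 1: ant0:(1,0)->N->(0,0) | ant1:(0,1)->E->(0,2) | ant2:(2,0)->N->(1,0)
  grid max=2 at (0,2)
Step 2: ant0:(0,0)->S->(1,0) | ant1:(0,2)->E->(0,3) | ant2:(1,0)->N->(0,0)
  grid max=2 at (0,0)
Step 3: ant0:(1,0)->N->(0,0) | ant1:(0,3)->W->(0,2) | ant2:(0,0)->S->(1,0)
  grid max=3 at (0,0)
Final grid:
  3 0 2 0
  3 0 0 0
  0 0 0 0
  0 0 0 0
Max pheromone 3 at (0,0)

Answer: (0,0)=3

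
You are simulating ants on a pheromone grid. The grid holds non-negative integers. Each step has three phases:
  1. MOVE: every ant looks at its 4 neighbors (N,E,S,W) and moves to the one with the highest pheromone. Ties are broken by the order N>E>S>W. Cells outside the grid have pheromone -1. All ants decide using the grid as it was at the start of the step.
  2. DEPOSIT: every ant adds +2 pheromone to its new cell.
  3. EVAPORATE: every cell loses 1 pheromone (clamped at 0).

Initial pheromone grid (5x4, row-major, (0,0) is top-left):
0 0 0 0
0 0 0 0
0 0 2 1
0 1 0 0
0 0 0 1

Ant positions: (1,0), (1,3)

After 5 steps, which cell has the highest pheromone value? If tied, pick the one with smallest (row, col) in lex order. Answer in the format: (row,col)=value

Step 1: ant0:(1,0)->N->(0,0) | ant1:(1,3)->S->(2,3)
  grid max=2 at (2,3)
Step 2: ant0:(0,0)->E->(0,1) | ant1:(2,3)->W->(2,2)
  grid max=2 at (2,2)
Step 3: ant0:(0,1)->E->(0,2) | ant1:(2,2)->E->(2,3)
  grid max=2 at (2,3)
Step 4: ant0:(0,2)->E->(0,3) | ant1:(2,3)->W->(2,2)
  grid max=2 at (2,2)
Step 5: ant0:(0,3)->S->(1,3) | ant1:(2,2)->E->(2,3)
  grid max=2 at (2,3)
Final grid:
  0 0 0 0
  0 0 0 1
  0 0 1 2
  0 0 0 0
  0 0 0 0
Max pheromone 2 at (2,3)

Answer: (2,3)=2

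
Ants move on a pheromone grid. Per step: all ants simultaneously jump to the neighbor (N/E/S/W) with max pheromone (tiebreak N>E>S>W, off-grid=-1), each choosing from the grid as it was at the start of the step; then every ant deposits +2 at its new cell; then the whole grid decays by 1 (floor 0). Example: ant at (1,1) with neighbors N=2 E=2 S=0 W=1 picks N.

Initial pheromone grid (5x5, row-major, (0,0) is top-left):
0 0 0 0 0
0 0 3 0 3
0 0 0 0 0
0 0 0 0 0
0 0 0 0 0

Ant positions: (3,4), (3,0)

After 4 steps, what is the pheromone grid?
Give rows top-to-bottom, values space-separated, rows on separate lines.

After step 1: ants at (2,4),(2,0)
  0 0 0 0 0
  0 0 2 0 2
  1 0 0 0 1
  0 0 0 0 0
  0 0 0 0 0
After step 2: ants at (1,4),(1,0)
  0 0 0 0 0
  1 0 1 0 3
  0 0 0 0 0
  0 0 0 0 0
  0 0 0 0 0
After step 3: ants at (0,4),(0,0)
  1 0 0 0 1
  0 0 0 0 2
  0 0 0 0 0
  0 0 0 0 0
  0 0 0 0 0
After step 4: ants at (1,4),(0,1)
  0 1 0 0 0
  0 0 0 0 3
  0 0 0 0 0
  0 0 0 0 0
  0 0 0 0 0

0 1 0 0 0
0 0 0 0 3
0 0 0 0 0
0 0 0 0 0
0 0 0 0 0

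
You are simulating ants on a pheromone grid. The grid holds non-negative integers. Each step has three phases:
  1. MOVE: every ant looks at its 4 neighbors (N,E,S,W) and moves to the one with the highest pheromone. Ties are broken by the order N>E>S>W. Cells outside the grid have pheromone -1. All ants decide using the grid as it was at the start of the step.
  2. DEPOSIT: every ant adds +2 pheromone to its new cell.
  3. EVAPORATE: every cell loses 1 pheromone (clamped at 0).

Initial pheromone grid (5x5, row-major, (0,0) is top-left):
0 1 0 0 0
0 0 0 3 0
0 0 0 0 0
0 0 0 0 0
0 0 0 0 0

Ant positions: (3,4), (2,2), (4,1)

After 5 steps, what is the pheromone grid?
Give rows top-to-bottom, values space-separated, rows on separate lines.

After step 1: ants at (2,4),(1,2),(3,1)
  0 0 0 0 0
  0 0 1 2 0
  0 0 0 0 1
  0 1 0 0 0
  0 0 0 0 0
After step 2: ants at (1,4),(1,3),(2,1)
  0 0 0 0 0
  0 0 0 3 1
  0 1 0 0 0
  0 0 0 0 0
  0 0 0 0 0
After step 3: ants at (1,3),(1,4),(1,1)
  0 0 0 0 0
  0 1 0 4 2
  0 0 0 0 0
  0 0 0 0 0
  0 0 0 0 0
After step 4: ants at (1,4),(1,3),(0,1)
  0 1 0 0 0
  0 0 0 5 3
  0 0 0 0 0
  0 0 0 0 0
  0 0 0 0 0
After step 5: ants at (1,3),(1,4),(0,2)
  0 0 1 0 0
  0 0 0 6 4
  0 0 0 0 0
  0 0 0 0 0
  0 0 0 0 0

0 0 1 0 0
0 0 0 6 4
0 0 0 0 0
0 0 0 0 0
0 0 0 0 0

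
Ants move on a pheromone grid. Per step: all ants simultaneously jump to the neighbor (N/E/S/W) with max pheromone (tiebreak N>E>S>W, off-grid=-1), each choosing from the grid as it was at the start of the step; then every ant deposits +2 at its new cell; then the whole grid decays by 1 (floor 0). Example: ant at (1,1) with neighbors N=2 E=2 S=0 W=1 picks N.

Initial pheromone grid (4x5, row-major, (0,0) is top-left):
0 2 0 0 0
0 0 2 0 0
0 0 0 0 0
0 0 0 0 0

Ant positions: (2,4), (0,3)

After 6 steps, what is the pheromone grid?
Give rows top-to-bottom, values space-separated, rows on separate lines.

After step 1: ants at (1,4),(0,4)
  0 1 0 0 1
  0 0 1 0 1
  0 0 0 0 0
  0 0 0 0 0
After step 2: ants at (0,4),(1,4)
  0 0 0 0 2
  0 0 0 0 2
  0 0 0 0 0
  0 0 0 0 0
After step 3: ants at (1,4),(0,4)
  0 0 0 0 3
  0 0 0 0 3
  0 0 0 0 0
  0 0 0 0 0
After step 4: ants at (0,4),(1,4)
  0 0 0 0 4
  0 0 0 0 4
  0 0 0 0 0
  0 0 0 0 0
After step 5: ants at (1,4),(0,4)
  0 0 0 0 5
  0 0 0 0 5
  0 0 0 0 0
  0 0 0 0 0
After step 6: ants at (0,4),(1,4)
  0 0 0 0 6
  0 0 0 0 6
  0 0 0 0 0
  0 0 0 0 0

0 0 0 0 6
0 0 0 0 6
0 0 0 0 0
0 0 0 0 0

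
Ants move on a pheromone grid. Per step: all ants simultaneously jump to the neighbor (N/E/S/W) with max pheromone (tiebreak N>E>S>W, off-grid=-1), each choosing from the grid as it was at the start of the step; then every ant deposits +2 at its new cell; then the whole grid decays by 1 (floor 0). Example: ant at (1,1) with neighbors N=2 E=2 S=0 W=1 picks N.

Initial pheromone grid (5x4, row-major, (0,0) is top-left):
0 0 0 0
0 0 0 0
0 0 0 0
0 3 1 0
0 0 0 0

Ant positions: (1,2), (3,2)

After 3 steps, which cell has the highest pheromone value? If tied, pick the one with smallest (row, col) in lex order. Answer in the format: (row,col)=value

Step 1: ant0:(1,2)->N->(0,2) | ant1:(3,2)->W->(3,1)
  grid max=4 at (3,1)
Step 2: ant0:(0,2)->E->(0,3) | ant1:(3,1)->N->(2,1)
  grid max=3 at (3,1)
Step 3: ant0:(0,3)->S->(1,3) | ant1:(2,1)->S->(3,1)
  grid max=4 at (3,1)
Final grid:
  0 0 0 0
  0 0 0 1
  0 0 0 0
  0 4 0 0
  0 0 0 0
Max pheromone 4 at (3,1)

Answer: (3,1)=4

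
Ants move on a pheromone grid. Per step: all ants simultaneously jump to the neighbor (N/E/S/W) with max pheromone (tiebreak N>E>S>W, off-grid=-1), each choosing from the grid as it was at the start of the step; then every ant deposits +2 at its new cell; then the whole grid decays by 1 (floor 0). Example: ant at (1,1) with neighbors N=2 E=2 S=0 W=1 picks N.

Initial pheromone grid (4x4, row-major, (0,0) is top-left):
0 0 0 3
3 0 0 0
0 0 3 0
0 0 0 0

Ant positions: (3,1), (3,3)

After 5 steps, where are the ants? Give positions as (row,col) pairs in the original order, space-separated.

Step 1: ant0:(3,1)->N->(2,1) | ant1:(3,3)->N->(2,3)
  grid max=2 at (0,3)
Step 2: ant0:(2,1)->E->(2,2) | ant1:(2,3)->W->(2,2)
  grid max=5 at (2,2)
Step 3: ant0:(2,2)->N->(1,2) | ant1:(2,2)->N->(1,2)
  grid max=4 at (2,2)
Step 4: ant0:(1,2)->S->(2,2) | ant1:(1,2)->S->(2,2)
  grid max=7 at (2,2)
Step 5: ant0:(2,2)->N->(1,2) | ant1:(2,2)->N->(1,2)
  grid max=6 at (2,2)

(1,2) (1,2)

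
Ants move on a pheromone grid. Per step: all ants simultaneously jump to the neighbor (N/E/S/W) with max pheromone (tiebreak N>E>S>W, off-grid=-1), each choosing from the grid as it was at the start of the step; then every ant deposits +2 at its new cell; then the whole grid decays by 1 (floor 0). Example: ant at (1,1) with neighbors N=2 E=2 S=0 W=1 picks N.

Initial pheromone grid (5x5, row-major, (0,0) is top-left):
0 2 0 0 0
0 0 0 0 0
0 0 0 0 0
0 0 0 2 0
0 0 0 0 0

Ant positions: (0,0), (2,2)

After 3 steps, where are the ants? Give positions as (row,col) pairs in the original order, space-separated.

Step 1: ant0:(0,0)->E->(0,1) | ant1:(2,2)->N->(1,2)
  grid max=3 at (0,1)
Step 2: ant0:(0,1)->E->(0,2) | ant1:(1,2)->N->(0,2)
  grid max=3 at (0,2)
Step 3: ant0:(0,2)->W->(0,1) | ant1:(0,2)->W->(0,1)
  grid max=5 at (0,1)

(0,1) (0,1)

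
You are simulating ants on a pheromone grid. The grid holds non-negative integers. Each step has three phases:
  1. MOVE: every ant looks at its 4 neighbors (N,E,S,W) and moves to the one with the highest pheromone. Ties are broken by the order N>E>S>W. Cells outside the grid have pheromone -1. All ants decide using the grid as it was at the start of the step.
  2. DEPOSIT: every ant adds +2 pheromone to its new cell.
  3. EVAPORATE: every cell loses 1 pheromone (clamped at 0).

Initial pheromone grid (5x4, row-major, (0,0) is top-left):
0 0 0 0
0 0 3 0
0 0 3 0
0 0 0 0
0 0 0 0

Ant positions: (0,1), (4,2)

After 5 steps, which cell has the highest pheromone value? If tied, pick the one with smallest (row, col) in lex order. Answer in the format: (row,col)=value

Answer: (1,2)=6

Derivation:
Step 1: ant0:(0,1)->E->(0,2) | ant1:(4,2)->N->(3,2)
  grid max=2 at (1,2)
Step 2: ant0:(0,2)->S->(1,2) | ant1:(3,2)->N->(2,2)
  grid max=3 at (1,2)
Step 3: ant0:(1,2)->S->(2,2) | ant1:(2,2)->N->(1,2)
  grid max=4 at (1,2)
Step 4: ant0:(2,2)->N->(1,2) | ant1:(1,2)->S->(2,2)
  grid max=5 at (1,2)
Step 5: ant0:(1,2)->S->(2,2) | ant1:(2,2)->N->(1,2)
  grid max=6 at (1,2)
Final grid:
  0 0 0 0
  0 0 6 0
  0 0 6 0
  0 0 0 0
  0 0 0 0
Max pheromone 6 at (1,2)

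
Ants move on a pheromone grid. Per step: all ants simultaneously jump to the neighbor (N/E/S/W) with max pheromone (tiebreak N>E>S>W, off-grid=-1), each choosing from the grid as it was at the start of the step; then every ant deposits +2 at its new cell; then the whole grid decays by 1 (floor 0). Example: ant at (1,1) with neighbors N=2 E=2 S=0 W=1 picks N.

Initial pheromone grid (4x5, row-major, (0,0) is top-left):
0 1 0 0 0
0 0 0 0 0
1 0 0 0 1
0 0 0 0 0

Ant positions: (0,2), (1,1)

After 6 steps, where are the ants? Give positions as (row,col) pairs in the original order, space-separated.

Step 1: ant0:(0,2)->W->(0,1) | ant1:(1,1)->N->(0,1)
  grid max=4 at (0,1)
Step 2: ant0:(0,1)->E->(0,2) | ant1:(0,1)->E->(0,2)
  grid max=3 at (0,1)
Step 3: ant0:(0,2)->W->(0,1) | ant1:(0,2)->W->(0,1)
  grid max=6 at (0,1)
Step 4: ant0:(0,1)->E->(0,2) | ant1:(0,1)->E->(0,2)
  grid max=5 at (0,1)
Step 5: ant0:(0,2)->W->(0,1) | ant1:(0,2)->W->(0,1)
  grid max=8 at (0,1)
Step 6: ant0:(0,1)->E->(0,2) | ant1:(0,1)->E->(0,2)
  grid max=7 at (0,1)

(0,2) (0,2)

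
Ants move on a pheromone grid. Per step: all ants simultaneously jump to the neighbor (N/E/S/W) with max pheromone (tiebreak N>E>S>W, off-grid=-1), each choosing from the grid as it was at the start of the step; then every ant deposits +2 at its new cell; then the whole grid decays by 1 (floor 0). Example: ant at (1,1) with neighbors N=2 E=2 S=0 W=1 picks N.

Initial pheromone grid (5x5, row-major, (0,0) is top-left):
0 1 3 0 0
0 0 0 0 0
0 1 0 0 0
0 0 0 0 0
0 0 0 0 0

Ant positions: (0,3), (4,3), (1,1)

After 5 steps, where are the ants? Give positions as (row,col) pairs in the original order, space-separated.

Step 1: ant0:(0,3)->W->(0,2) | ant1:(4,3)->N->(3,3) | ant2:(1,1)->N->(0,1)
  grid max=4 at (0,2)
Step 2: ant0:(0,2)->W->(0,1) | ant1:(3,3)->N->(2,3) | ant2:(0,1)->E->(0,2)
  grid max=5 at (0,2)
Step 3: ant0:(0,1)->E->(0,2) | ant1:(2,3)->N->(1,3) | ant2:(0,2)->W->(0,1)
  grid max=6 at (0,2)
Step 4: ant0:(0,2)->W->(0,1) | ant1:(1,3)->N->(0,3) | ant2:(0,1)->E->(0,2)
  grid max=7 at (0,2)
Step 5: ant0:(0,1)->E->(0,2) | ant1:(0,3)->W->(0,2) | ant2:(0,2)->W->(0,1)
  grid max=10 at (0,2)

(0,2) (0,2) (0,1)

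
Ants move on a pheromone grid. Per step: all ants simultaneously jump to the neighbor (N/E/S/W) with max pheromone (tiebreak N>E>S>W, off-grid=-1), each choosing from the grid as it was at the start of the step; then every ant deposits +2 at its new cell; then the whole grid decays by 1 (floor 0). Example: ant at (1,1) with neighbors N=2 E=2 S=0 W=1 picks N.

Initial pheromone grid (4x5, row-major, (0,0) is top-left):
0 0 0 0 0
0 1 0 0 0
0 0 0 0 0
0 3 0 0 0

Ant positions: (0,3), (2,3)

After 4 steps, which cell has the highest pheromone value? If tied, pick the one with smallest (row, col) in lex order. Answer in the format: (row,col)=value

Step 1: ant0:(0,3)->E->(0,4) | ant1:(2,3)->N->(1,3)
  grid max=2 at (3,1)
Step 2: ant0:(0,4)->S->(1,4) | ant1:(1,3)->N->(0,3)
  grid max=1 at (0,3)
Step 3: ant0:(1,4)->N->(0,4) | ant1:(0,3)->E->(0,4)
  grid max=3 at (0,4)
Step 4: ant0:(0,4)->S->(1,4) | ant1:(0,4)->S->(1,4)
  grid max=3 at (1,4)
Final grid:
  0 0 0 0 2
  0 0 0 0 3
  0 0 0 0 0
  0 0 0 0 0
Max pheromone 3 at (1,4)

Answer: (1,4)=3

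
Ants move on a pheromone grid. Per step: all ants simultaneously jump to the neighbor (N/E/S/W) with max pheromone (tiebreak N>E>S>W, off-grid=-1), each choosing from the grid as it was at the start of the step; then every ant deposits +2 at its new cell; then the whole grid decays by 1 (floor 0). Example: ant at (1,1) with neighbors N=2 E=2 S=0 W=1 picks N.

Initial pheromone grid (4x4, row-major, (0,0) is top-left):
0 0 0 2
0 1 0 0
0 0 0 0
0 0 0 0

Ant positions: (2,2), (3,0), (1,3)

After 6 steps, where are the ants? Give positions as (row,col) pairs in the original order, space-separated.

Step 1: ant0:(2,2)->N->(1,2) | ant1:(3,0)->N->(2,0) | ant2:(1,3)->N->(0,3)
  grid max=3 at (0,3)
Step 2: ant0:(1,2)->N->(0,2) | ant1:(2,0)->N->(1,0) | ant2:(0,3)->S->(1,3)
  grid max=2 at (0,3)
Step 3: ant0:(0,2)->E->(0,3) | ant1:(1,0)->N->(0,0) | ant2:(1,3)->N->(0,3)
  grid max=5 at (0,3)
Step 4: ant0:(0,3)->S->(1,3) | ant1:(0,0)->E->(0,1) | ant2:(0,3)->S->(1,3)
  grid max=4 at (0,3)
Step 5: ant0:(1,3)->N->(0,3) | ant1:(0,1)->E->(0,2) | ant2:(1,3)->N->(0,3)
  grid max=7 at (0,3)
Step 6: ant0:(0,3)->S->(1,3) | ant1:(0,2)->E->(0,3) | ant2:(0,3)->S->(1,3)
  grid max=8 at (0,3)

(1,3) (0,3) (1,3)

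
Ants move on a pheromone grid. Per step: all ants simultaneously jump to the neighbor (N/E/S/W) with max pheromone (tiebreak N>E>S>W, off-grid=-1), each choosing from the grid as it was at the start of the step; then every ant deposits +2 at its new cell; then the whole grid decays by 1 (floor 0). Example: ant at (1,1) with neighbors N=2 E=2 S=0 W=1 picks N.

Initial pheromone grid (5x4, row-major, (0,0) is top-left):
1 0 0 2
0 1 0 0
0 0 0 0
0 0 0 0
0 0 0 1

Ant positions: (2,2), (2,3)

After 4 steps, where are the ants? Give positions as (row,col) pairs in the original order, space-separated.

Step 1: ant0:(2,2)->N->(1,2) | ant1:(2,3)->N->(1,3)
  grid max=1 at (0,3)
Step 2: ant0:(1,2)->E->(1,3) | ant1:(1,3)->N->(0,3)
  grid max=2 at (0,3)
Step 3: ant0:(1,3)->N->(0,3) | ant1:(0,3)->S->(1,3)
  grid max=3 at (0,3)
Step 4: ant0:(0,3)->S->(1,3) | ant1:(1,3)->N->(0,3)
  grid max=4 at (0,3)

(1,3) (0,3)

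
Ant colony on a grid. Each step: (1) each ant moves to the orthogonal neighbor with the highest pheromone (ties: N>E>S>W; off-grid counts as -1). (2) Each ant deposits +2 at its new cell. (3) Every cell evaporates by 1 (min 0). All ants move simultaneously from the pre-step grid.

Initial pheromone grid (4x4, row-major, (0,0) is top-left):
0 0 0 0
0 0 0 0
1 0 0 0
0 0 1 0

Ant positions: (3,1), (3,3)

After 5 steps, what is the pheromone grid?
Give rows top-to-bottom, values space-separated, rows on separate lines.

After step 1: ants at (3,2),(3,2)
  0 0 0 0
  0 0 0 0
  0 0 0 0
  0 0 4 0
After step 2: ants at (2,2),(2,2)
  0 0 0 0
  0 0 0 0
  0 0 3 0
  0 0 3 0
After step 3: ants at (3,2),(3,2)
  0 0 0 0
  0 0 0 0
  0 0 2 0
  0 0 6 0
After step 4: ants at (2,2),(2,2)
  0 0 0 0
  0 0 0 0
  0 0 5 0
  0 0 5 0
After step 5: ants at (3,2),(3,2)
  0 0 0 0
  0 0 0 0
  0 0 4 0
  0 0 8 0

0 0 0 0
0 0 0 0
0 0 4 0
0 0 8 0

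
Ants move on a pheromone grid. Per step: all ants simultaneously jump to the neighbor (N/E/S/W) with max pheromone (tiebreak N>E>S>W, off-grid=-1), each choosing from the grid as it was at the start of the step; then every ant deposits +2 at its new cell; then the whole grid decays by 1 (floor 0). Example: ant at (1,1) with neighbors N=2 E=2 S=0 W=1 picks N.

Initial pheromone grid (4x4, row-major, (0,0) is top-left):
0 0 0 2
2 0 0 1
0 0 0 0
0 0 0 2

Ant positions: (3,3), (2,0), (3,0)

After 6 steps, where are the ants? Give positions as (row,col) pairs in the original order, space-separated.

Step 1: ant0:(3,3)->N->(2,3) | ant1:(2,0)->N->(1,0) | ant2:(3,0)->N->(2,0)
  grid max=3 at (1,0)
Step 2: ant0:(2,3)->S->(3,3) | ant1:(1,0)->S->(2,0) | ant2:(2,0)->N->(1,0)
  grid max=4 at (1,0)
Step 3: ant0:(3,3)->N->(2,3) | ant1:(2,0)->N->(1,0) | ant2:(1,0)->S->(2,0)
  grid max=5 at (1,0)
Step 4: ant0:(2,3)->S->(3,3) | ant1:(1,0)->S->(2,0) | ant2:(2,0)->N->(1,0)
  grid max=6 at (1,0)
Step 5: ant0:(3,3)->N->(2,3) | ant1:(2,0)->N->(1,0) | ant2:(1,0)->S->(2,0)
  grid max=7 at (1,0)
Step 6: ant0:(2,3)->S->(3,3) | ant1:(1,0)->S->(2,0) | ant2:(2,0)->N->(1,0)
  grid max=8 at (1,0)

(3,3) (2,0) (1,0)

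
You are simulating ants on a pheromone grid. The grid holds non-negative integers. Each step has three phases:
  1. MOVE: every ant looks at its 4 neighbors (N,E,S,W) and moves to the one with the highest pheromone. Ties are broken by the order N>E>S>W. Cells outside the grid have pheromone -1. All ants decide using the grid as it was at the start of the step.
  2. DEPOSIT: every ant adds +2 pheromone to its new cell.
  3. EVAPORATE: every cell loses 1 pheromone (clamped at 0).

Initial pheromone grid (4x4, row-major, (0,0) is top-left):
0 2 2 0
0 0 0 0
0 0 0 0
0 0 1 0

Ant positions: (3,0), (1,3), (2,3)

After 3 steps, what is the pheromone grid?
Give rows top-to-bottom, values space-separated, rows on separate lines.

After step 1: ants at (2,0),(0,3),(1,3)
  0 1 1 1
  0 0 0 1
  1 0 0 0
  0 0 0 0
After step 2: ants at (1,0),(1,3),(0,3)
  0 0 0 2
  1 0 0 2
  0 0 0 0
  0 0 0 0
After step 3: ants at (0,0),(0,3),(1,3)
  1 0 0 3
  0 0 0 3
  0 0 0 0
  0 0 0 0

1 0 0 3
0 0 0 3
0 0 0 0
0 0 0 0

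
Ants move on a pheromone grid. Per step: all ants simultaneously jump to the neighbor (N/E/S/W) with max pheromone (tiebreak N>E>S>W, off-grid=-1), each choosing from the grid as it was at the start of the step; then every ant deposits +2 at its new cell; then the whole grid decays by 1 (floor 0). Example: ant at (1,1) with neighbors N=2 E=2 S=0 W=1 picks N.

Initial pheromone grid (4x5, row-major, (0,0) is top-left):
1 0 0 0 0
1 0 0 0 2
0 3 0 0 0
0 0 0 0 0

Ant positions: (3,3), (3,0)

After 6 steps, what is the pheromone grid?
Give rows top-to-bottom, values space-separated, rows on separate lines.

After step 1: ants at (2,3),(2,0)
  0 0 0 0 0
  0 0 0 0 1
  1 2 0 1 0
  0 0 0 0 0
After step 2: ants at (1,3),(2,1)
  0 0 0 0 0
  0 0 0 1 0
  0 3 0 0 0
  0 0 0 0 0
After step 3: ants at (0,3),(1,1)
  0 0 0 1 0
  0 1 0 0 0
  0 2 0 0 0
  0 0 0 0 0
After step 4: ants at (0,4),(2,1)
  0 0 0 0 1
  0 0 0 0 0
  0 3 0 0 0
  0 0 0 0 0
After step 5: ants at (1,4),(1,1)
  0 0 0 0 0
  0 1 0 0 1
  0 2 0 0 0
  0 0 0 0 0
After step 6: ants at (0,4),(2,1)
  0 0 0 0 1
  0 0 0 0 0
  0 3 0 0 0
  0 0 0 0 0

0 0 0 0 1
0 0 0 0 0
0 3 0 0 0
0 0 0 0 0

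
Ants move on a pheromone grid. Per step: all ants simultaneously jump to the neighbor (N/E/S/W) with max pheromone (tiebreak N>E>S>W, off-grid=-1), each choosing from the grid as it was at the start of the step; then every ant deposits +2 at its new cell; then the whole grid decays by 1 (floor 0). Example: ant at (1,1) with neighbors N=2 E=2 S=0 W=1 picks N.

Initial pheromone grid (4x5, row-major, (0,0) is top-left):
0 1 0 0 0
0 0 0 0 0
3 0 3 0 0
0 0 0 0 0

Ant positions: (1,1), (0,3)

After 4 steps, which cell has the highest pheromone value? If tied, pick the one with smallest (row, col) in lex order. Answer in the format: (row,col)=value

Answer: (0,1)=1

Derivation:
Step 1: ant0:(1,1)->N->(0,1) | ant1:(0,3)->E->(0,4)
  grid max=2 at (0,1)
Step 2: ant0:(0,1)->E->(0,2) | ant1:(0,4)->S->(1,4)
  grid max=1 at (0,1)
Step 3: ant0:(0,2)->W->(0,1) | ant1:(1,4)->N->(0,4)
  grid max=2 at (0,1)
Step 4: ant0:(0,1)->E->(0,2) | ant1:(0,4)->S->(1,4)
  grid max=1 at (0,1)
Final grid:
  0 1 1 0 0
  0 0 0 0 1
  0 0 0 0 0
  0 0 0 0 0
Max pheromone 1 at (0,1)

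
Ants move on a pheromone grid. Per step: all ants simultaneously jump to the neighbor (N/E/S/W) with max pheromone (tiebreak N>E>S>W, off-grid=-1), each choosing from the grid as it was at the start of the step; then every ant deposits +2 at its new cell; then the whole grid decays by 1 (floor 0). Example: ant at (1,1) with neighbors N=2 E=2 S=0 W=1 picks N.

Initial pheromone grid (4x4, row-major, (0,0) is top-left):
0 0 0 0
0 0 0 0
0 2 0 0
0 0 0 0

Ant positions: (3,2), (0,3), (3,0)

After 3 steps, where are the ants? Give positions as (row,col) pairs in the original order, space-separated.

Step 1: ant0:(3,2)->N->(2,2) | ant1:(0,3)->S->(1,3) | ant2:(3,0)->N->(2,0)
  grid max=1 at (1,3)
Step 2: ant0:(2,2)->W->(2,1) | ant1:(1,3)->N->(0,3) | ant2:(2,0)->E->(2,1)
  grid max=4 at (2,1)
Step 3: ant0:(2,1)->N->(1,1) | ant1:(0,3)->S->(1,3) | ant2:(2,1)->N->(1,1)
  grid max=3 at (1,1)

(1,1) (1,3) (1,1)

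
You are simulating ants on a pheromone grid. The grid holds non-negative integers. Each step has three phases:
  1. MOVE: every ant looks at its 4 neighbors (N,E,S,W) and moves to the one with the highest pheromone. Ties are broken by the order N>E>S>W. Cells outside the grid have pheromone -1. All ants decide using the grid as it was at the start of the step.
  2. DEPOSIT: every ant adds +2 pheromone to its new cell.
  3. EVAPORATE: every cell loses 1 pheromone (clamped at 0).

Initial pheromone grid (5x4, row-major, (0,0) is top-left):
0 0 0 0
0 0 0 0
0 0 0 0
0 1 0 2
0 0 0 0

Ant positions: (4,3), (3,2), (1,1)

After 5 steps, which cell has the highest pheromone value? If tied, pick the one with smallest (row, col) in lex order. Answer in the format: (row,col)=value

Step 1: ant0:(4,3)->N->(3,3) | ant1:(3,2)->E->(3,3) | ant2:(1,1)->N->(0,1)
  grid max=5 at (3,3)
Step 2: ant0:(3,3)->N->(2,3) | ant1:(3,3)->N->(2,3) | ant2:(0,1)->E->(0,2)
  grid max=4 at (3,3)
Step 3: ant0:(2,3)->S->(3,3) | ant1:(2,3)->S->(3,3) | ant2:(0,2)->E->(0,3)
  grid max=7 at (3,3)
Step 4: ant0:(3,3)->N->(2,3) | ant1:(3,3)->N->(2,3) | ant2:(0,3)->S->(1,3)
  grid max=6 at (3,3)
Step 5: ant0:(2,3)->S->(3,3) | ant1:(2,3)->S->(3,3) | ant2:(1,3)->S->(2,3)
  grid max=9 at (3,3)
Final grid:
  0 0 0 0
  0 0 0 0
  0 0 0 6
  0 0 0 9
  0 0 0 0
Max pheromone 9 at (3,3)

Answer: (3,3)=9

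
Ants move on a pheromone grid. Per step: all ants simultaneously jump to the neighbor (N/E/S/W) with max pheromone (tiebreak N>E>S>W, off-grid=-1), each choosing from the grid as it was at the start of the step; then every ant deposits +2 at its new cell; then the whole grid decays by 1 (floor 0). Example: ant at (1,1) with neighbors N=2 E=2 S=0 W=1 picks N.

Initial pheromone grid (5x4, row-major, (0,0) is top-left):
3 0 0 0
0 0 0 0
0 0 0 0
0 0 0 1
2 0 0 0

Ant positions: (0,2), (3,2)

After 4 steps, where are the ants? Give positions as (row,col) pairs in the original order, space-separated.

Step 1: ant0:(0,2)->E->(0,3) | ant1:(3,2)->E->(3,3)
  grid max=2 at (0,0)
Step 2: ant0:(0,3)->S->(1,3) | ant1:(3,3)->N->(2,3)
  grid max=1 at (0,0)
Step 3: ant0:(1,3)->S->(2,3) | ant1:(2,3)->N->(1,3)
  grid max=2 at (1,3)
Step 4: ant0:(2,3)->N->(1,3) | ant1:(1,3)->S->(2,3)
  grid max=3 at (1,3)

(1,3) (2,3)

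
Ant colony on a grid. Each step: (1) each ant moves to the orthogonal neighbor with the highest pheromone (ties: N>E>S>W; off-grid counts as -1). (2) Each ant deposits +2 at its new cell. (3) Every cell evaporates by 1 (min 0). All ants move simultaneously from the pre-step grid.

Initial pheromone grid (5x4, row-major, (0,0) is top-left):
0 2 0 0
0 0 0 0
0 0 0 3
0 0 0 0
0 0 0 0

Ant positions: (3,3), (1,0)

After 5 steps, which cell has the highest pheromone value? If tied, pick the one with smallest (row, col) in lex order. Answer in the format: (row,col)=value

Answer: (2,3)=4

Derivation:
Step 1: ant0:(3,3)->N->(2,3) | ant1:(1,0)->N->(0,0)
  grid max=4 at (2,3)
Step 2: ant0:(2,3)->N->(1,3) | ant1:(0,0)->E->(0,1)
  grid max=3 at (2,3)
Step 3: ant0:(1,3)->S->(2,3) | ant1:(0,1)->E->(0,2)
  grid max=4 at (2,3)
Step 4: ant0:(2,3)->N->(1,3) | ant1:(0,2)->W->(0,1)
  grid max=3 at (2,3)
Step 5: ant0:(1,3)->S->(2,3) | ant1:(0,1)->E->(0,2)
  grid max=4 at (2,3)
Final grid:
  0 1 1 0
  0 0 0 0
  0 0 0 4
  0 0 0 0
  0 0 0 0
Max pheromone 4 at (2,3)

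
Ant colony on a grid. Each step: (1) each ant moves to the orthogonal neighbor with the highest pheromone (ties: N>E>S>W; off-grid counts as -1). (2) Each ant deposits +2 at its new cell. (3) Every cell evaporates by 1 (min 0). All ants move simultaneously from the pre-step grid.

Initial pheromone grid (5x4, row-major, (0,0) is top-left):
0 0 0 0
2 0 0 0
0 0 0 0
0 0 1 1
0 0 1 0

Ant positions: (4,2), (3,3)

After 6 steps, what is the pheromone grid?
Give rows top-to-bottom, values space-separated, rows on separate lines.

After step 1: ants at (3,2),(3,2)
  0 0 0 0
  1 0 0 0
  0 0 0 0
  0 0 4 0
  0 0 0 0
After step 2: ants at (2,2),(2,2)
  0 0 0 0
  0 0 0 0
  0 0 3 0
  0 0 3 0
  0 0 0 0
After step 3: ants at (3,2),(3,2)
  0 0 0 0
  0 0 0 0
  0 0 2 0
  0 0 6 0
  0 0 0 0
After step 4: ants at (2,2),(2,2)
  0 0 0 0
  0 0 0 0
  0 0 5 0
  0 0 5 0
  0 0 0 0
After step 5: ants at (3,2),(3,2)
  0 0 0 0
  0 0 0 0
  0 0 4 0
  0 0 8 0
  0 0 0 0
After step 6: ants at (2,2),(2,2)
  0 0 0 0
  0 0 0 0
  0 0 7 0
  0 0 7 0
  0 0 0 0

0 0 0 0
0 0 0 0
0 0 7 0
0 0 7 0
0 0 0 0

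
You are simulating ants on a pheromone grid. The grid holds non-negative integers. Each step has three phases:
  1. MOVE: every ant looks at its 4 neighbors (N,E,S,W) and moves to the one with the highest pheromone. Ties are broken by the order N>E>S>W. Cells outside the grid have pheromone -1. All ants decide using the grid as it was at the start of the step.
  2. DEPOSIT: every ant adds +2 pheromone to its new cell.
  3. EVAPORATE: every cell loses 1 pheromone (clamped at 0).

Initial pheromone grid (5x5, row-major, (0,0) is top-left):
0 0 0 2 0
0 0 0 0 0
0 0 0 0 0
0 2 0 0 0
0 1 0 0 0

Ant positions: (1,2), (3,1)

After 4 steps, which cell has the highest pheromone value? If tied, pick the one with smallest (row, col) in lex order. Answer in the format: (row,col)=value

Step 1: ant0:(1,2)->N->(0,2) | ant1:(3,1)->S->(4,1)
  grid max=2 at (4,1)
Step 2: ant0:(0,2)->E->(0,3) | ant1:(4,1)->N->(3,1)
  grid max=2 at (0,3)
Step 3: ant0:(0,3)->E->(0,4) | ant1:(3,1)->S->(4,1)
  grid max=2 at (4,1)
Step 4: ant0:(0,4)->W->(0,3) | ant1:(4,1)->N->(3,1)
  grid max=2 at (0,3)
Final grid:
  0 0 0 2 0
  0 0 0 0 0
  0 0 0 0 0
  0 2 0 0 0
  0 1 0 0 0
Max pheromone 2 at (0,3)

Answer: (0,3)=2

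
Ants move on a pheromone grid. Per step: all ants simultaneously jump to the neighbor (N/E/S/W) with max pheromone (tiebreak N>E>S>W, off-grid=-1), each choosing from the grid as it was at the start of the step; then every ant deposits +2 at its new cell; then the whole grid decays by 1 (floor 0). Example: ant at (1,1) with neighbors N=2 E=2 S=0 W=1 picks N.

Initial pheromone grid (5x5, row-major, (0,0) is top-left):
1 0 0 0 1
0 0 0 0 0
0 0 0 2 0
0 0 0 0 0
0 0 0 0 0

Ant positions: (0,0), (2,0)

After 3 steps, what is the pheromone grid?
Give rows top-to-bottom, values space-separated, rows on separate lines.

After step 1: ants at (0,1),(1,0)
  0 1 0 0 0
  1 0 0 0 0
  0 0 0 1 0
  0 0 0 0 0
  0 0 0 0 0
After step 2: ants at (0,2),(0,0)
  1 0 1 0 0
  0 0 0 0 0
  0 0 0 0 0
  0 0 0 0 0
  0 0 0 0 0
After step 3: ants at (0,3),(0,1)
  0 1 0 1 0
  0 0 0 0 0
  0 0 0 0 0
  0 0 0 0 0
  0 0 0 0 0

0 1 0 1 0
0 0 0 0 0
0 0 0 0 0
0 0 0 0 0
0 0 0 0 0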